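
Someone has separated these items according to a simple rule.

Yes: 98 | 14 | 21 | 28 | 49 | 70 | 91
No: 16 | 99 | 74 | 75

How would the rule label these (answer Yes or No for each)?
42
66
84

Yes, No, Yes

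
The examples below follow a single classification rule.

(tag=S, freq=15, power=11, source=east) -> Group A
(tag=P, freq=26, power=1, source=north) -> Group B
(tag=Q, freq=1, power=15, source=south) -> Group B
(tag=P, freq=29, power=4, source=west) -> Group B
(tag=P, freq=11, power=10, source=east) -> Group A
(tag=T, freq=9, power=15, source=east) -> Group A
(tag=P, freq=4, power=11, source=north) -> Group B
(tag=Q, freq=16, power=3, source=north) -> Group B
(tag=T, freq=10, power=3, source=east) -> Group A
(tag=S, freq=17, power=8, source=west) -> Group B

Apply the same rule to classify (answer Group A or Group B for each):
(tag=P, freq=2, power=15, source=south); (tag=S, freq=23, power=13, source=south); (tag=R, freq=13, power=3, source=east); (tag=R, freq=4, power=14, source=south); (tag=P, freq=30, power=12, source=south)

Comparing the two groups points to one rule — source is east.

Group B, Group B, Group A, Group B, Group B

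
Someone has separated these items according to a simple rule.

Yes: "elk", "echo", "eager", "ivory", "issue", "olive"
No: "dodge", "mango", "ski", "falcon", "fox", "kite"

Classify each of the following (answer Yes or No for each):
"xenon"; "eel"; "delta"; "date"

'Yes' ⟺ starts with a vowel.
"xenon": starts with 'x' — does not fit, so No. "eel": starts with 'e' — fits, so Yes. "delta": starts with 'd' — does not fit, so No. "date": starts with 'd' — does not fit, so No.

No, Yes, No, No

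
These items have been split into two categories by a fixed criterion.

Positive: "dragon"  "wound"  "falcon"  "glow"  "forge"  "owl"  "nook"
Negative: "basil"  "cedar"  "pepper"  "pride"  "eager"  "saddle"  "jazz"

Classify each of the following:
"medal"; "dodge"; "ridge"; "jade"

Every 'Positive' example satisfies: contains 'o'. None of the 'Negative' examples do.
"medal" → no 'o' → Negative.
"dodge" → has 'o' → Positive.
"ridge" → no 'o' → Negative.
"jade" → no 'o' → Negative.

Negative, Positive, Negative, Negative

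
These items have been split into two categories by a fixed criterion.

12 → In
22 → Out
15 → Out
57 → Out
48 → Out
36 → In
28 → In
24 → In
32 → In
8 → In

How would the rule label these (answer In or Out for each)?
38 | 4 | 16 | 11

Every 'In' example satisfies: multiple of 4 AND at most 36. None of the 'Out' examples do.
Out: 38, since 38 = 4·9 + 2, 38 > 36.
In: 4, since 4 = 4·1, 4 ≤ 36.
In: 16, since 16 = 4·4, 16 ≤ 36.
Out: 11, since 11 = 4·2 + 3, 11 ≤ 36.

Out, In, In, Out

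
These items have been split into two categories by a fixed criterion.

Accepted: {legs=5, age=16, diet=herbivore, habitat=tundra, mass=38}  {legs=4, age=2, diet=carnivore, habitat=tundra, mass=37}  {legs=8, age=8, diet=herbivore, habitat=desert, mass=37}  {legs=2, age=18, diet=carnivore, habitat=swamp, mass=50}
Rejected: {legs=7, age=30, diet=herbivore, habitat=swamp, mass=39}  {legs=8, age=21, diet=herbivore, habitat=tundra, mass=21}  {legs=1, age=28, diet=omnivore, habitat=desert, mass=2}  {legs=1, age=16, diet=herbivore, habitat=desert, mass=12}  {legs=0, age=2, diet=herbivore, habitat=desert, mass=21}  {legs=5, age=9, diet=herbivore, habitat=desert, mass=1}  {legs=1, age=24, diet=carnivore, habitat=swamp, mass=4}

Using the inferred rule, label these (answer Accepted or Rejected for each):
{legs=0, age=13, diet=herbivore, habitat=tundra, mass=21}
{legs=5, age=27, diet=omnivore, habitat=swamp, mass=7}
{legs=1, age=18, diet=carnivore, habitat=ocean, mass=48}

The classifier is using: mass ≥ 37 AND age ≤ 18.
{legs=0, age=13, diet=herbivore, habitat=tundra, mass=21}: Rejected (mass = 21, age = 13).
{legs=5, age=27, diet=omnivore, habitat=swamp, mass=7}: Rejected (mass = 7, age = 27).
{legs=1, age=18, diet=carnivore, habitat=ocean, mass=48}: Accepted (mass = 48, age = 18).

Rejected, Rejected, Accepted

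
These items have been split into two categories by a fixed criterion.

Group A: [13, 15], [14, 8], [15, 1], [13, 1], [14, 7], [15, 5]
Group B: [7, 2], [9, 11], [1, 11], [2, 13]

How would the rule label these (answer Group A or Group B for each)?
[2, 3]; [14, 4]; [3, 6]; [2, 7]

Group B, Group A, Group B, Group B

A rule that fits every label: first ≥ 11 — true of each 'Group A' example, false of each 'Group B' one.
[2, 3] → first 2 → Group B.
[14, 4] → first 14 → Group A.
[3, 6] → first 3 → Group B.
[2, 7] → first 2 → Group B.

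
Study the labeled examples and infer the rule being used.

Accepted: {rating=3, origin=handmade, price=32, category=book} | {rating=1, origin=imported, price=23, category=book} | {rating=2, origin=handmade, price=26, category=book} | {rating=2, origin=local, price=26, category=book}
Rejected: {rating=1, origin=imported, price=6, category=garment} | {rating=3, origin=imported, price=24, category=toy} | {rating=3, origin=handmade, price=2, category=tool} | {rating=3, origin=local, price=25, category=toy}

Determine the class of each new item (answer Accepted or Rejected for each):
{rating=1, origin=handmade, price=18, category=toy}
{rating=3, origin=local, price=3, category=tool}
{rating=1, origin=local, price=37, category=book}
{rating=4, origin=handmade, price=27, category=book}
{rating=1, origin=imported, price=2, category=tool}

Rejected, Rejected, Accepted, Accepted, Rejected

All 'Accepted' examples share one property — category is book — and every 'Rejected' example lacks it.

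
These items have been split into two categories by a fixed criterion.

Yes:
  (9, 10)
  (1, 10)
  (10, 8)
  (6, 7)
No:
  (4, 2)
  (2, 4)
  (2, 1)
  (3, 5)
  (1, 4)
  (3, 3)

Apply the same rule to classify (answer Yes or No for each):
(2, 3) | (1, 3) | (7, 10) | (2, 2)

The rule appears to be: sum ≥ 11.
(2, 3): No (2+3 = 5). (1, 3): No (1+3 = 4). (7, 10): Yes (7+10 = 17). (2, 2): No (2+2 = 4).

No, No, Yes, No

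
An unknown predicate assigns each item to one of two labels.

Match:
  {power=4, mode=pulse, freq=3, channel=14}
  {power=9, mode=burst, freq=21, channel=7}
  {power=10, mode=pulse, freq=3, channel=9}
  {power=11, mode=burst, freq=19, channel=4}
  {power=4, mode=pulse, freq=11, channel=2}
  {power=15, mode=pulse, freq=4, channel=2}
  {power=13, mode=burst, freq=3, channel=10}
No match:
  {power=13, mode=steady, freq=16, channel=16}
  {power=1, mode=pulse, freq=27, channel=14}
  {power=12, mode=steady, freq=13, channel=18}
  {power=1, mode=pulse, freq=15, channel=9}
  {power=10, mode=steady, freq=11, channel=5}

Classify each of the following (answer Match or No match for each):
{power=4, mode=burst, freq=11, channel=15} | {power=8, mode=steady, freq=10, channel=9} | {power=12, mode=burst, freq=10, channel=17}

'Match' ⟺ mode is not steady AND power ≥ 4.
{power=4, mode=burst, freq=11, channel=15}: mode is burst, power = 4 — checks out, so Match. {power=8, mode=steady, freq=10, channel=9}: mode is steady, power = 8 — lacks this property, so No match. {power=12, mode=burst, freq=10, channel=17}: mode is burst, power = 12 — checks out, so Match.

Match, No match, Match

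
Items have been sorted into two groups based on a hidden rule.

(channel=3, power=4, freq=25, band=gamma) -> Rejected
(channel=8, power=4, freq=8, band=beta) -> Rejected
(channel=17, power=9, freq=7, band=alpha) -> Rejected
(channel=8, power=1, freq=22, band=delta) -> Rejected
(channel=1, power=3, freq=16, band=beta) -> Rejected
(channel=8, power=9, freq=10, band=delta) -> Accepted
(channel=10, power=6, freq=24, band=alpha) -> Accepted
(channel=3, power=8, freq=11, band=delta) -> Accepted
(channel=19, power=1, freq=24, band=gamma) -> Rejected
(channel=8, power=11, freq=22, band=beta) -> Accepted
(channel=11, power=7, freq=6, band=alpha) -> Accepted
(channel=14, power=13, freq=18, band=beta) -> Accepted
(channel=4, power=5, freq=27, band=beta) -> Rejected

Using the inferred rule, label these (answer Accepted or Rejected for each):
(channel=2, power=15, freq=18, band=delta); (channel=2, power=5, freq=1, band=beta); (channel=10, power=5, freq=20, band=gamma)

Accepted, Rejected, Rejected

One predicate separates the groups cleanly: channel ≤ 14 AND power ≥ 6.
(channel=2, power=15, freq=18, band=delta): channel = 2, power = 15, fits → Accepted.
(channel=2, power=5, freq=1, band=beta): channel = 2, power = 5, fails this test → Rejected.
(channel=10, power=5, freq=20, band=gamma): channel = 10, power = 5, fails this test → Rejected.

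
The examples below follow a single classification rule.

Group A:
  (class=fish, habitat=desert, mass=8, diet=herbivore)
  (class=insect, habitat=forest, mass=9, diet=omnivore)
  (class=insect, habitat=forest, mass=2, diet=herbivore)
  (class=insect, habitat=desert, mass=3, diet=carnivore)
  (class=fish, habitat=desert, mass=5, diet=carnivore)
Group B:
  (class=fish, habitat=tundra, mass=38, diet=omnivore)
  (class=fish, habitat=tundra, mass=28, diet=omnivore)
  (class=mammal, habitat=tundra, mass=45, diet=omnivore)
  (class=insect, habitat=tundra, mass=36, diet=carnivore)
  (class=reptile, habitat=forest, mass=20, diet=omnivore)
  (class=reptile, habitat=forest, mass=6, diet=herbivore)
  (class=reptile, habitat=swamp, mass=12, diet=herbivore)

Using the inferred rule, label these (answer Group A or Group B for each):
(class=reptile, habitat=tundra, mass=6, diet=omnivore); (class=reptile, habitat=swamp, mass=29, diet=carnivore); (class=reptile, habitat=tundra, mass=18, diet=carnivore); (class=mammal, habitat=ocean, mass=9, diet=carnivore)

The simplest hypothesis consistent with all the labels is: mass ≠ 6 AND mass ≤ 9.
(class=reptile, habitat=tundra, mass=6, diet=omnivore) — mass = 6, hence Group B.
(class=reptile, habitat=swamp, mass=29, diet=carnivore) — mass = 29, hence Group B.
(class=reptile, habitat=tundra, mass=18, diet=carnivore) — mass = 18, hence Group B.
(class=mammal, habitat=ocean, mass=9, diet=carnivore) — mass = 9, hence Group A.

Group B, Group B, Group B, Group A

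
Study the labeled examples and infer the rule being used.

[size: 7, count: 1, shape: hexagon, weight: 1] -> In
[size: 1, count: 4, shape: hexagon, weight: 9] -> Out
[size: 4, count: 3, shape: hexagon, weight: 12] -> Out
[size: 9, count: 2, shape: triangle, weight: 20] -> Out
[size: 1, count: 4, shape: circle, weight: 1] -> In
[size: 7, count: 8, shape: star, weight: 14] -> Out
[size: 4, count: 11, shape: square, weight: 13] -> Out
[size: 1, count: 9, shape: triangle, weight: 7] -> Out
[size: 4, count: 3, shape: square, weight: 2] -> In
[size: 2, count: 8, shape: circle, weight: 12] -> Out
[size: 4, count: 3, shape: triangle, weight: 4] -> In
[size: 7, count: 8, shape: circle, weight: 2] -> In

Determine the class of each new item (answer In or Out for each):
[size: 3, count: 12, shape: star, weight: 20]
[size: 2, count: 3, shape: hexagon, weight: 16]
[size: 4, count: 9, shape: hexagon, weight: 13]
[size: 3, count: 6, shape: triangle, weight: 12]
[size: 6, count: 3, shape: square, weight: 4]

'In' ⟺ weight ≤ 4.

Out, Out, Out, Out, In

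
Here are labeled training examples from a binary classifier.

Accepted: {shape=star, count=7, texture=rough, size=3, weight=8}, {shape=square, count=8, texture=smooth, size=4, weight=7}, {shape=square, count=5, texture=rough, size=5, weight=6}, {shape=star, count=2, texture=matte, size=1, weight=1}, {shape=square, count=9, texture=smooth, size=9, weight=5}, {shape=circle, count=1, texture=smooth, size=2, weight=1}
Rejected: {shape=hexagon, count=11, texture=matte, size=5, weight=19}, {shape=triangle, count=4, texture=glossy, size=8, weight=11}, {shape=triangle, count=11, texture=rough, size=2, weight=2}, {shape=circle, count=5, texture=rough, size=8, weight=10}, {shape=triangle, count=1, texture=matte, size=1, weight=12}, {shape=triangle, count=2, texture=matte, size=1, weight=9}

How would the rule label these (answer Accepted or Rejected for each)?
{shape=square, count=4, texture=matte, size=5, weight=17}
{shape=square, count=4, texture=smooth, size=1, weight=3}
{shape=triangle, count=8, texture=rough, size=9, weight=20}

Rejected, Accepted, Rejected

The common property of the 'Accepted' items is: count ≤ 9 AND weight ≤ 8. No 'Rejected' item has it.
Rejected: {shape=square, count=4, texture=matte, size=5, weight=17}, since count = 4, weight = 17. Accepted: {shape=square, count=4, texture=smooth, size=1, weight=3}, since count = 4, weight = 3. Rejected: {shape=triangle, count=8, texture=rough, size=9, weight=20}, since count = 8, weight = 20.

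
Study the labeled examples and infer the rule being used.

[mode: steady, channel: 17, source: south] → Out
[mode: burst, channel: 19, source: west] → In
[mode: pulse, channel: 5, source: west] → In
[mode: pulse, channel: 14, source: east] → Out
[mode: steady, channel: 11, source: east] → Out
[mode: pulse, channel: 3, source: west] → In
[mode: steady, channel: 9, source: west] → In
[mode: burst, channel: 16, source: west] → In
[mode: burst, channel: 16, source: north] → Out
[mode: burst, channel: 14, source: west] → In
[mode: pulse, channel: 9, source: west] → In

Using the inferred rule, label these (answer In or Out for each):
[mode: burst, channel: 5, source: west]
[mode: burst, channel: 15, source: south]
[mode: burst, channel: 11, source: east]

In, Out, Out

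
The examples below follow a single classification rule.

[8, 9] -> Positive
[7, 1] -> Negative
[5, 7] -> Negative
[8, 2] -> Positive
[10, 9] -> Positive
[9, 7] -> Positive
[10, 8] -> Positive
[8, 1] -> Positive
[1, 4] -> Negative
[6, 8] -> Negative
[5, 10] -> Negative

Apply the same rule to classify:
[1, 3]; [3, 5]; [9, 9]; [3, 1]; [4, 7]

The rule appears to be: first ≥ 8.
[1, 3] — first 1, hence Negative.
[3, 5] — first 3, hence Negative.
[9, 9] — first 9, hence Positive.
[3, 1] — first 3, hence Negative.
[4, 7] — first 4, hence Negative.

Negative, Negative, Positive, Negative, Negative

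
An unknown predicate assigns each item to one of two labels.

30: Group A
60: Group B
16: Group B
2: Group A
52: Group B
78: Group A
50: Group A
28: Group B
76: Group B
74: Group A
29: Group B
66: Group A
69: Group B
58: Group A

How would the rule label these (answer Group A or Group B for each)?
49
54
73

The rule appears to be: ≡ 2 (mod 4).
Group B: 49, since 49 mod 4 = 1. Group A: 54, since 54 mod 4 = 2. Group B: 73, since 73 mod 4 = 1.

Group B, Group A, Group B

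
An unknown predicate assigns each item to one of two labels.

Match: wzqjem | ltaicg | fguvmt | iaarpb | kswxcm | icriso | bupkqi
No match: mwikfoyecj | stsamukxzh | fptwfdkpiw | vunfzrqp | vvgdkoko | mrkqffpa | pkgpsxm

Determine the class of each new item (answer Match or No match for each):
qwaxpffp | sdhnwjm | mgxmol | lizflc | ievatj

No match, No match, Match, Match, Match

'Match' ⟺ length 6.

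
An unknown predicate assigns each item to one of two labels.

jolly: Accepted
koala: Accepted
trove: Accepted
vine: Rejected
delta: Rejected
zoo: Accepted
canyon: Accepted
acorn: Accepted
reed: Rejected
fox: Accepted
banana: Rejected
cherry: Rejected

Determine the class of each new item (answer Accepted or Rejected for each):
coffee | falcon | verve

Accepted, Accepted, Rejected

Every 'Accepted' example satisfies: contains 'o'. None of the 'Rejected' examples do.
coffee: has 'o', qualifies → Accepted. falcon: has 'o', qualifies → Accepted. verve: no 'o', fails the rule → Rejected.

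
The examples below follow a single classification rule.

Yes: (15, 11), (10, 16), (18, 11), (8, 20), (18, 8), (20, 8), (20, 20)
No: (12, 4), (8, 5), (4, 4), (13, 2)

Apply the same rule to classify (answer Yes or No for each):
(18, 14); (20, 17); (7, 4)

Rule: sum ≥ 26. This holds for each 'Yes' example and fails for each 'No' one.
(18, 14): Yes (18+14 = 32). (20, 17): Yes (20+17 = 37). (7, 4): No (7+4 = 11).

Yes, Yes, No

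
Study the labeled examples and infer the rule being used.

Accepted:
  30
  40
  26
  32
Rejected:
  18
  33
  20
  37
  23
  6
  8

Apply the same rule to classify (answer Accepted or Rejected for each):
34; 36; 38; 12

Accepted, Accepted, Accepted, Rejected

Rule: even AND at least 23. This holds for each 'Accepted' example and fails for each 'Rejected' one.
Accepted: 34, since 34 is even, 34 ≥ 23. Accepted: 36, since 36 is even, 36 ≥ 23. Accepted: 38, since 38 is even, 38 ≥ 23. Rejected: 12, since 12 is even, 12 < 23.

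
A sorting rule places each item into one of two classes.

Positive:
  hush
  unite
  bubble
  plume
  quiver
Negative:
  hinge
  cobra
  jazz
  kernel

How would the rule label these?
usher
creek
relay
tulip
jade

Positive, Negative, Negative, Positive, Negative

All 'Positive' examples share one property — contains 'u' — and every 'Negative' example lacks it.
usher: has 'u', checks out → Positive.
creek: no 'u', doesn't qualify → Negative.
relay: no 'u', doesn't qualify → Negative.
tulip: has 'u', checks out → Positive.
jade: no 'u', doesn't qualify → Negative.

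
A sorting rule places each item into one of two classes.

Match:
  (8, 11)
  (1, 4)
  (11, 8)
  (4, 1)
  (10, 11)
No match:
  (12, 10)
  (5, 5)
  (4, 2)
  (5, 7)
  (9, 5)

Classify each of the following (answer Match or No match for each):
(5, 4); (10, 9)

Match, Match

All 'Match' examples share one property — sum is odd — and every 'No match' example lacks it.
(5, 4): Match (5+4 = 9). (10, 9): Match (10+9 = 19).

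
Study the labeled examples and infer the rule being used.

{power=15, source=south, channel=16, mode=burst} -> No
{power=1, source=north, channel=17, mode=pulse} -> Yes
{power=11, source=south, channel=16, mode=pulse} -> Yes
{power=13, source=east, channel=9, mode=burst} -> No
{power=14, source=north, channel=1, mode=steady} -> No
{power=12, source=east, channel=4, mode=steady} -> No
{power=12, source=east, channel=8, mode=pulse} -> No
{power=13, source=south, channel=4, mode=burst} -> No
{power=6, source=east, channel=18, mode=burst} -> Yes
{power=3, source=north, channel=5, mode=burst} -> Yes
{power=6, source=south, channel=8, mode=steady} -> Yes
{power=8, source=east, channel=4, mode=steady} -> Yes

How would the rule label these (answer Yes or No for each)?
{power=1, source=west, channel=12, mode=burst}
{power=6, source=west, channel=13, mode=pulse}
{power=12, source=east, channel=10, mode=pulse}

One predicate separates the groups cleanly: power ≤ 11.
{power=1, source=west, channel=12, mode=burst}: power = 1, has this property → Yes.
{power=6, source=west, channel=13, mode=pulse}: power = 6, has this property → Yes.
{power=12, source=east, channel=10, mode=pulse}: power = 12, fails this test → No.

Yes, Yes, No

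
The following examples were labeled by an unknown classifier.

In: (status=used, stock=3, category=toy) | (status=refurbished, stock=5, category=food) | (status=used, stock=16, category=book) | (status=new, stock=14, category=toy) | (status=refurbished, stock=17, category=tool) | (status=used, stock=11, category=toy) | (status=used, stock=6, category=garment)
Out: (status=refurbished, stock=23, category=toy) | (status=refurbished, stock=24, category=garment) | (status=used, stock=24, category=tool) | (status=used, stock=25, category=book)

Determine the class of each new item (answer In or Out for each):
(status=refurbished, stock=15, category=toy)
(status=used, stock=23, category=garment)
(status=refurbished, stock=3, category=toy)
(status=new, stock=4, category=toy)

The pattern is that an item is 'In' exactly when: stock ≤ 17.
(status=refurbished, stock=15, category=toy) → stock = 15 → In. (status=used, stock=23, category=garment) → stock = 23 → Out. (status=refurbished, stock=3, category=toy) → stock = 3 → In. (status=new, stock=4, category=toy) → stock = 4 → In.

In, Out, In, In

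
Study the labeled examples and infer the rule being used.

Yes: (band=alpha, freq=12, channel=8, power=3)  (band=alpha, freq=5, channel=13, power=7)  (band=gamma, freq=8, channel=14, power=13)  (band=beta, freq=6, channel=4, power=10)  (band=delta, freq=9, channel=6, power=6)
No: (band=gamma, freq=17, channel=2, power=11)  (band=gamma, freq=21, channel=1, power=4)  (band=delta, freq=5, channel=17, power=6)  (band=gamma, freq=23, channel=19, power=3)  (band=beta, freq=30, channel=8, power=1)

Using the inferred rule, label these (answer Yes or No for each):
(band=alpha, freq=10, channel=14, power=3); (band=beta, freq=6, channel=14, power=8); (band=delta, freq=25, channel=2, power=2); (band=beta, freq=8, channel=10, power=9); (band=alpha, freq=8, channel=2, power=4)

Yes, Yes, No, Yes, Yes

The simplest hypothesis consistent with all the labels is: channel ≤ 14 AND freq ≤ 12.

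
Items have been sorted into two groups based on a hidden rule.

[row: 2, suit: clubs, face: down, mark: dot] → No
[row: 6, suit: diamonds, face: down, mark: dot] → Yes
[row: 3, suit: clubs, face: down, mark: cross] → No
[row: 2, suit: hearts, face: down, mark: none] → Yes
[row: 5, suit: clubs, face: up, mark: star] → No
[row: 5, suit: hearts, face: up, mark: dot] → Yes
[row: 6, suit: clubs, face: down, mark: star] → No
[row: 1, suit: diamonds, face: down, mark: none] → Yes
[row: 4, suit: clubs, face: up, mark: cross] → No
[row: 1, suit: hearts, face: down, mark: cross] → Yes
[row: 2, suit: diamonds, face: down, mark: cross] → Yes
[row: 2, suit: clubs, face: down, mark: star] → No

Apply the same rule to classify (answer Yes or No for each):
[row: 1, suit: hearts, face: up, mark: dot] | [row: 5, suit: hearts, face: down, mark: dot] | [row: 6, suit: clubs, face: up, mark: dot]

Yes, Yes, No

Rule: suit is not clubs. This holds for each 'Yes' example and fails for each 'No' one.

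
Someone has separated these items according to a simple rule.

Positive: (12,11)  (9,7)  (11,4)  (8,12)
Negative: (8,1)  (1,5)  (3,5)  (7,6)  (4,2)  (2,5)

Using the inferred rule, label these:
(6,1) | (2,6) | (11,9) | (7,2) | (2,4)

Negative, Negative, Positive, Negative, Negative

The pattern is that an item is 'Positive' exactly when: sum ≥ 15.
(6,1): Negative (6+1 = 7). (2,6): Negative (2+6 = 8). (11,9): Positive (11+9 = 20). (7,2): Negative (7+2 = 9). (2,4): Negative (2+4 = 6).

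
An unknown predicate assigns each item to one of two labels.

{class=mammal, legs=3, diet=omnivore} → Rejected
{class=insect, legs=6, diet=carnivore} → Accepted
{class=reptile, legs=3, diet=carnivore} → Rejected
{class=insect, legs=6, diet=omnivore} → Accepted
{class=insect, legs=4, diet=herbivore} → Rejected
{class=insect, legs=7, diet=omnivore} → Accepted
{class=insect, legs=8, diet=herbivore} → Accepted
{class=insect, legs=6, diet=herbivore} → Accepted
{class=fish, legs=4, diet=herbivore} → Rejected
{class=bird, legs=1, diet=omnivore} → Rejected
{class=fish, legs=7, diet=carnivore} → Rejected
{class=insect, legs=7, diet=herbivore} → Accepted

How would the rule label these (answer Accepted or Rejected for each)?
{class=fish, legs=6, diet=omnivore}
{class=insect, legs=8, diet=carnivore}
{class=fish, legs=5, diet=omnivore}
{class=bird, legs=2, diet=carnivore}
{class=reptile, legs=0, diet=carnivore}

Rule: class is insect AND legs ≥ 6. This holds for each 'Accepted' example and fails for each 'Rejected' one.
{class=fish, legs=6, diet=omnivore}: class is fish, legs = 6 — does not fit, so Rejected.
{class=insect, legs=8, diet=carnivore}: class is insect, legs = 8 — meets the rule, so Accepted.
{class=fish, legs=5, diet=omnivore}: class is fish, legs = 5 — does not fit, so Rejected.
{class=bird, legs=2, diet=carnivore}: class is bird, legs = 2 — does not fit, so Rejected.
{class=reptile, legs=0, diet=carnivore}: class is reptile, legs = 0 — does not fit, so Rejected.

Rejected, Accepted, Rejected, Rejected, Rejected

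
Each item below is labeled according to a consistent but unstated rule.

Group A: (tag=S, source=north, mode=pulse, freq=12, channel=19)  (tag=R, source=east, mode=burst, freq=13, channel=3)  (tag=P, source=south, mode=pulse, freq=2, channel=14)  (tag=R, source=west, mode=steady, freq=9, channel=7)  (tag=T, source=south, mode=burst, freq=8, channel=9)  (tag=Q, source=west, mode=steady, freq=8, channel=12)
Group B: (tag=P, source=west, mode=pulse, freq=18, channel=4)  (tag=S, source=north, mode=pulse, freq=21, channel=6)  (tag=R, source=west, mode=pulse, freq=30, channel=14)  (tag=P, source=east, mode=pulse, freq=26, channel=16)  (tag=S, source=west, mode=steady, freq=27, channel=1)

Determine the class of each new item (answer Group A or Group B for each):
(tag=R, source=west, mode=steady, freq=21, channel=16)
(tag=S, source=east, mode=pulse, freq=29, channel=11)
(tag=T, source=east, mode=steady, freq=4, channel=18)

Group B, Group B, Group A

A rule that fits every label: freq ≤ 13 — true of each 'Group A' example, false of each 'Group B' one.
(tag=R, source=west, mode=steady, freq=21, channel=16) → freq = 21 → Group B. (tag=S, source=east, mode=pulse, freq=29, channel=11) → freq = 29 → Group B. (tag=T, source=east, mode=steady, freq=4, channel=18) → freq = 4 → Group A.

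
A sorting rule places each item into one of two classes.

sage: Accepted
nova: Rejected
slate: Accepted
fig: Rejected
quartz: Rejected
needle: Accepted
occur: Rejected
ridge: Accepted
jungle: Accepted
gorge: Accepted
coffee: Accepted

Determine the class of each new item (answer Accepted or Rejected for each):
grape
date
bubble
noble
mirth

Accepted, Accepted, Accepted, Accepted, Rejected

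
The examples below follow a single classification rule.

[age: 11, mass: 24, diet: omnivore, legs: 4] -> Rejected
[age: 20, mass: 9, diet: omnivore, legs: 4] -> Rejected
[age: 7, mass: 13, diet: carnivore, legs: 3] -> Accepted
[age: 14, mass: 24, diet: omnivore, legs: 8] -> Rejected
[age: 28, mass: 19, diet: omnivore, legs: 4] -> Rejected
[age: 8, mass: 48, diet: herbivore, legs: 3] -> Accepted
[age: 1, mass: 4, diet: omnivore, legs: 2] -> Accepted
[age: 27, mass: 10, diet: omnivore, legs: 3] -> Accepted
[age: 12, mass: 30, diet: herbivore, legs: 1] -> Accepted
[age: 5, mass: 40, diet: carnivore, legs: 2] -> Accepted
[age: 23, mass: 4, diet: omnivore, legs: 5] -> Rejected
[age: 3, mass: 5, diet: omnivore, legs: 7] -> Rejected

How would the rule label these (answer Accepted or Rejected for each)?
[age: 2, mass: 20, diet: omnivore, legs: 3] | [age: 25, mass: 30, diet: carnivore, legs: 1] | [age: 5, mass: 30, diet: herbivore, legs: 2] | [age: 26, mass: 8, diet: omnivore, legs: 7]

Accepted, Accepted, Accepted, Rejected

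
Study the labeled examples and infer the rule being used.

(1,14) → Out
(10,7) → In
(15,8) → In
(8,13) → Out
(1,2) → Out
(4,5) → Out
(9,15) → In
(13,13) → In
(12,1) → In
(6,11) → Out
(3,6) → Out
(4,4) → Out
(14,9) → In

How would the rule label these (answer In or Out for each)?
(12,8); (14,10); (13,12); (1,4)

In, In, In, Out

The classifier is using: first ≥ 9.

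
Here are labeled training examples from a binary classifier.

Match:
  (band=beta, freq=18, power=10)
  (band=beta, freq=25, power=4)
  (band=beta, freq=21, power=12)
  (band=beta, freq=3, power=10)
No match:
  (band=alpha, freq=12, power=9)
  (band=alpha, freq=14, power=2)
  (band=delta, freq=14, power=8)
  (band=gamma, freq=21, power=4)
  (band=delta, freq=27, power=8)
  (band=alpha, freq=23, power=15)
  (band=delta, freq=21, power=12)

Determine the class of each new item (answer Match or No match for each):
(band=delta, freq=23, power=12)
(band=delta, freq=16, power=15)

No match, No match

Looking at the examples, the only property every 'Match' case has and every 'No match' case lacks is: band is beta.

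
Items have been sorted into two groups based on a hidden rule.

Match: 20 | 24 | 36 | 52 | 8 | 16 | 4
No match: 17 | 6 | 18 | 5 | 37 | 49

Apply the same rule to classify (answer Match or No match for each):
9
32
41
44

No match, Match, No match, Match

All 'Match' examples share one property — multiple of 4 — and every 'No match' example lacks it.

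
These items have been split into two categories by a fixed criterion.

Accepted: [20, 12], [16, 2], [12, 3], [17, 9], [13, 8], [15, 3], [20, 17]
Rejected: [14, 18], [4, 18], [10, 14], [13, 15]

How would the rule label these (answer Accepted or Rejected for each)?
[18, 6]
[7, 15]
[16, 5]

Accepted, Rejected, Accepted

'Accepted' ⟺ first > second.
[18, 6] — 18 > 6, hence Accepted.
[7, 15] — 7 < 15, hence Rejected.
[16, 5] — 16 > 5, hence Accepted.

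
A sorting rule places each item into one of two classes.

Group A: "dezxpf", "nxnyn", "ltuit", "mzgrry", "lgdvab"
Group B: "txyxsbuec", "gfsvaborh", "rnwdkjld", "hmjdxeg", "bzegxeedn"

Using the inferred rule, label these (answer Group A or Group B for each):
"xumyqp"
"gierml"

Every 'Group A' example satisfies: length ≤ 6. None of the 'Group B' examples do.

Group A, Group A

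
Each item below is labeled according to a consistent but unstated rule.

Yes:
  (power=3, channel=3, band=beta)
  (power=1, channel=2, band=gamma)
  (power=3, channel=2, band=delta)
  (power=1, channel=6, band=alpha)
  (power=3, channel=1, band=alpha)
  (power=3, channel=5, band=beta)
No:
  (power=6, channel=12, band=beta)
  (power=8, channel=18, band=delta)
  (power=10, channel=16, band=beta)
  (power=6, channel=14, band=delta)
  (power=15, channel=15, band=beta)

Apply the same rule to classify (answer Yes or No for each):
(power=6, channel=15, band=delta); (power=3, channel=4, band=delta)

No, Yes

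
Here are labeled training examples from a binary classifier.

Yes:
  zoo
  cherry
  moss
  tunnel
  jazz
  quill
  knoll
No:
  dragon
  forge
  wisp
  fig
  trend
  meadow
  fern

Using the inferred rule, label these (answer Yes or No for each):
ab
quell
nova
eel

No, Yes, No, Yes

Rule: has a double letter. This holds for each 'Yes' example and fails for each 'No' one.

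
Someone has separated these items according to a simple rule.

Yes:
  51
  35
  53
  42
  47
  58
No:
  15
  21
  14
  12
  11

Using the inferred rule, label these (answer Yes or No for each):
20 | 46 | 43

Every 'Yes' example satisfies: at least 35. None of the 'No' examples do.

No, Yes, Yes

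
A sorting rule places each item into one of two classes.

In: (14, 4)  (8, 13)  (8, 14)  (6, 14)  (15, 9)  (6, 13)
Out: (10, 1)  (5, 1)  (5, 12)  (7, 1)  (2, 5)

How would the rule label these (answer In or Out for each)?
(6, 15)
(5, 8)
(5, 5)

In, Out, Out

A rule that fits every label: sum ≥ 18 — true of each 'In' example, false of each 'Out' one.
In: (6, 15), since 6+15 = 21.
Out: (5, 8), since 5+8 = 13.
Out: (5, 5), since 5+5 = 10.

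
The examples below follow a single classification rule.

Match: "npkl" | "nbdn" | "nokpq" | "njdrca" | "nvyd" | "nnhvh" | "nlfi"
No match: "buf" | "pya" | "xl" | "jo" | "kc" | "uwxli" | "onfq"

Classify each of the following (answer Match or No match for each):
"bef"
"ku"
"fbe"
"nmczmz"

No match, No match, No match, Match

A rule that fits every label: starts with 'n' — true of each 'Match' example, false of each 'No match' one.
No match: "bef", since starts with 'b'. No match: "ku", since starts with 'k'. No match: "fbe", since starts with 'f'. Match: "nmczmz", since starts with 'n'.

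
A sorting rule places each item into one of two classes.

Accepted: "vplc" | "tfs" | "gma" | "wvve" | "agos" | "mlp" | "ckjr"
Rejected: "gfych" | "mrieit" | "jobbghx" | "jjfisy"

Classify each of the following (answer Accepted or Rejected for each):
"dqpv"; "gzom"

Accepted, Accepted

One predicate separates the groups cleanly: length ≤ 4.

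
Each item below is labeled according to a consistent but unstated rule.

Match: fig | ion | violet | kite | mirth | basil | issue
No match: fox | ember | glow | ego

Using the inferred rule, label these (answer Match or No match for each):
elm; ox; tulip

The common property of the 'Match' items is: contains 'i'. No 'No match' item has it.
elm → no 'i' → No match. ox → no 'i' → No match. tulip → has 'i' → Match.

No match, No match, Match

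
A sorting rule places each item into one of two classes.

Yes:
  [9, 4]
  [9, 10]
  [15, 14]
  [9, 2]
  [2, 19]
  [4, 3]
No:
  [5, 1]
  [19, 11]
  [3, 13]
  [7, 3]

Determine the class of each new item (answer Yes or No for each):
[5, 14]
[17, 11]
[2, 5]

A rule that fits every label: sum is odd — true of each 'Yes' example, false of each 'No' one.
[5, 14]: 5+14 = 19 — has this property, so Yes. [17, 11]: 17+11 = 28 — fails the rule, so No. [2, 5]: 2+5 = 7 — has this property, so Yes.

Yes, No, Yes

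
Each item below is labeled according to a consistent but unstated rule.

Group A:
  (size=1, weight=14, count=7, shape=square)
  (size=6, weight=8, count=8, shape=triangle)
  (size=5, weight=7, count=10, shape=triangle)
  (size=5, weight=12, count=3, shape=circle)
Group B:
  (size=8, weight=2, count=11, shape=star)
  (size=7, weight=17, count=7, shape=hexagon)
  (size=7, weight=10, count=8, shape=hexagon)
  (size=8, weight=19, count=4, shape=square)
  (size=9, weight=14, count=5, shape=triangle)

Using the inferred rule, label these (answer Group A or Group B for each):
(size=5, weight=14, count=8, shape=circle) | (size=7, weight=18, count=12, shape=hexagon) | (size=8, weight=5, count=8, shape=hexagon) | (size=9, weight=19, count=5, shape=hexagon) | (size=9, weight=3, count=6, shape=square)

Group A, Group B, Group B, Group B, Group B

The pattern is that an item is 'Group A' exactly when: size ≤ 6.
(size=5, weight=14, count=8, shape=circle): size = 5, qualifies → Group A.
(size=7, weight=18, count=12, shape=hexagon): size = 7, does not satisfy this → Group B.
(size=8, weight=5, count=8, shape=hexagon): size = 8, does not satisfy this → Group B.
(size=9, weight=19, count=5, shape=hexagon): size = 9, does not satisfy this → Group B.
(size=9, weight=3, count=6, shape=square): size = 9, does not satisfy this → Group B.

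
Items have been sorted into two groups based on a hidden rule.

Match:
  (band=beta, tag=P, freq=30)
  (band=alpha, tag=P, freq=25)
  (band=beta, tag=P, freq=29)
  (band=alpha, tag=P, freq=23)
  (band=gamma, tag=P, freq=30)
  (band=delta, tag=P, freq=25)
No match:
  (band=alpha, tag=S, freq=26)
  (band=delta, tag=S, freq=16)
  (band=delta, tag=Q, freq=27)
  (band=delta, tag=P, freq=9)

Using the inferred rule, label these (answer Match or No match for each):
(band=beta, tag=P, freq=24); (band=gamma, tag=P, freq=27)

The distinguishing property — tag is P AND freq ≥ 16 — holds for all the 'Match' cases and none of the 'No match' cases.

Match, Match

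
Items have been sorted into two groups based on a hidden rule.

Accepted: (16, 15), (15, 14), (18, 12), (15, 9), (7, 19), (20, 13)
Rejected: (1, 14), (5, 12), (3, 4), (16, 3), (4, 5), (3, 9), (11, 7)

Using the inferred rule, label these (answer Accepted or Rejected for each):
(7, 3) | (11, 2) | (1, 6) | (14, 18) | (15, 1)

The simplest hypothesis consistent with all the labels is: sum ≥ 24.
Rejected: (7, 3), since 7+3 = 10.
Rejected: (11, 2), since 11+2 = 13.
Rejected: (1, 6), since 1+6 = 7.
Accepted: (14, 18), since 14+18 = 32.
Rejected: (15, 1), since 15+1 = 16.

Rejected, Rejected, Rejected, Accepted, Rejected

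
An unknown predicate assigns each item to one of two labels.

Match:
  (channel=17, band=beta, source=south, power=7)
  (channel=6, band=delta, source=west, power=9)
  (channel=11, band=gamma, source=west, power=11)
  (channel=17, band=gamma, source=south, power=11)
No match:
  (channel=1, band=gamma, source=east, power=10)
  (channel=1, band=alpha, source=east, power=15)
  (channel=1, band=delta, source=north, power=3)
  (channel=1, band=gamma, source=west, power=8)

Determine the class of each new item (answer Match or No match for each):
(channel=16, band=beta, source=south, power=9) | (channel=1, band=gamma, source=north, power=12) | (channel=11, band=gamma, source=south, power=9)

Match, No match, Match

The simplest hypothesis consistent with all the labels is: channel ≥ 6.
(channel=16, band=beta, source=south, power=9) — channel = 16, hence Match.
(channel=1, band=gamma, source=north, power=12) — channel = 1, hence No match.
(channel=11, band=gamma, source=south, power=9) — channel = 11, hence Match.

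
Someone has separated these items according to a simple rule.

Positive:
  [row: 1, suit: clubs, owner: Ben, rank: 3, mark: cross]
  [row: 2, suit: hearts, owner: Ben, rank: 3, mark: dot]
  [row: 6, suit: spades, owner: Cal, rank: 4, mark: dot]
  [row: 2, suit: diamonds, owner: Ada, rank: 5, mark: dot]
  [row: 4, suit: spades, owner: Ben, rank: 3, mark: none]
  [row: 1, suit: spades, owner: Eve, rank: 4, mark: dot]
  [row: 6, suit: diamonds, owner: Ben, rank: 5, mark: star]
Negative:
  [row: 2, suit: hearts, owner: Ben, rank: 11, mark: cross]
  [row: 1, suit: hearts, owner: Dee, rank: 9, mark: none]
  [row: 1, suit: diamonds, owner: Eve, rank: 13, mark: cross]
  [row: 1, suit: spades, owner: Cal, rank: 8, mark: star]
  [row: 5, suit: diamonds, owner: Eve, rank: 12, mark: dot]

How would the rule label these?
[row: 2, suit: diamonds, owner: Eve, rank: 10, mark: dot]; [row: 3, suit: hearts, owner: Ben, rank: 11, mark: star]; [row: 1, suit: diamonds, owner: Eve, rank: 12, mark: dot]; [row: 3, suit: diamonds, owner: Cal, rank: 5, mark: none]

Negative, Negative, Negative, Positive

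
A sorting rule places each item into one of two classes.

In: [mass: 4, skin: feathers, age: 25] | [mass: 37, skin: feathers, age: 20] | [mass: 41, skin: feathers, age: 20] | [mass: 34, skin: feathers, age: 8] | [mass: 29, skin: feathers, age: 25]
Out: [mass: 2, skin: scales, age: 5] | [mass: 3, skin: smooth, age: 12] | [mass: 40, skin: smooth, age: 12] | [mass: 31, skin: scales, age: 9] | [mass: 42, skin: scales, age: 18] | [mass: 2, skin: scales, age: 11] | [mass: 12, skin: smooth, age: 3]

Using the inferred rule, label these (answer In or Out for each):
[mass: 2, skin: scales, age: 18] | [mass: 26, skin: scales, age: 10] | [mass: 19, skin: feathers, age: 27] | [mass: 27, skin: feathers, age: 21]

Out, Out, In, In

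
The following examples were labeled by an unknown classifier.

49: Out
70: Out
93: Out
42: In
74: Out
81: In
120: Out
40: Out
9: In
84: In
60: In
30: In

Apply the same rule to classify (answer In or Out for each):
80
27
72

The distinguishing property — multiple of 3 AND at most 84 — holds for all the 'In' cases and none of the 'Out' cases.
Out: 80, since 80 = 3·26 + 2, 80 ≤ 84. In: 27, since 27 = 3·9, 27 ≤ 84. In: 72, since 72 = 3·24, 72 ≤ 84.

Out, In, In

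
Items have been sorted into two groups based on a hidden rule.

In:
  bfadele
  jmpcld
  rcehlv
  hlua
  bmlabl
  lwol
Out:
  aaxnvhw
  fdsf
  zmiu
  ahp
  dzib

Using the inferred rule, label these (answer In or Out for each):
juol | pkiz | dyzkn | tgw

In, Out, Out, Out

The distinguishing property — contains 'l' — holds for all the 'In' cases and none of the 'Out' cases.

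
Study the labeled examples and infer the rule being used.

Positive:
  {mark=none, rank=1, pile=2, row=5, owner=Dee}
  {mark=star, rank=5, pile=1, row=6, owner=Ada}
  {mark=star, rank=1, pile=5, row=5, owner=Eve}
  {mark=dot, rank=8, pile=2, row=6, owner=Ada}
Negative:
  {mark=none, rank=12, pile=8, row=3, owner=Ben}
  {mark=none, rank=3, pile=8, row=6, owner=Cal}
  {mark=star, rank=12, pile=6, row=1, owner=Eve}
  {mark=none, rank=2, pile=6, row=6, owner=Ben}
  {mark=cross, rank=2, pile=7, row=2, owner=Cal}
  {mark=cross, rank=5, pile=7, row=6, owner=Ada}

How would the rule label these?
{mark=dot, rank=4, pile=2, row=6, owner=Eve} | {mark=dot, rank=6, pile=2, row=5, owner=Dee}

The common property of the 'Positive' items is: pile ≤ 5. No 'Negative' item has it.
{mark=dot, rank=4, pile=2, row=6, owner=Eve}: Positive (pile = 2).
{mark=dot, rank=6, pile=2, row=5, owner=Dee}: Positive (pile = 2).

Positive, Positive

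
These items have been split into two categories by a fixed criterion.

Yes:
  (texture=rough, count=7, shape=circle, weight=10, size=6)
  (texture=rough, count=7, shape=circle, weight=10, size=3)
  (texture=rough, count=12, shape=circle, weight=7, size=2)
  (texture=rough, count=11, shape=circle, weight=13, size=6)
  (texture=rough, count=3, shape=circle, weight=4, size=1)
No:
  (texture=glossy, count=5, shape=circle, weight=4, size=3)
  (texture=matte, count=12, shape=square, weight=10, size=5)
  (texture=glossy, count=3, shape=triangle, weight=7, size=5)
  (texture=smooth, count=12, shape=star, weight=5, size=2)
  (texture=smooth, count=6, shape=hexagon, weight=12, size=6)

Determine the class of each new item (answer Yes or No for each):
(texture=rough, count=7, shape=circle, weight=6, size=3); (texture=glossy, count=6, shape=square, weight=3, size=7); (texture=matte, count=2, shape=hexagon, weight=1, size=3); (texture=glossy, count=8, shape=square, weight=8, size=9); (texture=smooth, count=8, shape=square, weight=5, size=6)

Yes, No, No, No, No

The pattern is that an item is 'Yes' exactly when: texture is rough.
(texture=rough, count=7, shape=circle, weight=6, size=3) → texture is rough → Yes. (texture=glossy, count=6, shape=square, weight=3, size=7) → texture is glossy → No. (texture=matte, count=2, shape=hexagon, weight=1, size=3) → texture is matte → No. (texture=glossy, count=8, shape=square, weight=8, size=9) → texture is glossy → No. (texture=smooth, count=8, shape=square, weight=5, size=6) → texture is smooth → No.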